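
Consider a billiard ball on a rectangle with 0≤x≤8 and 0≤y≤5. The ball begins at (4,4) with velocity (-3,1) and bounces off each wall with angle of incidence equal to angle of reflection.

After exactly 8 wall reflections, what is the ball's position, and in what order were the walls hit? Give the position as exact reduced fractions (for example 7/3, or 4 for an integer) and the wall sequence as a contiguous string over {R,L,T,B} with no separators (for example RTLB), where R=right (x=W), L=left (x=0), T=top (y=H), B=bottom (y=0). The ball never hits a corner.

1. t=1 → T at (1,5); v=(-3,-1)
2. t=1/3 → L at (0,14/3); v=(3,-1)
3. t=8/3 → R at (8,2); v=(-3,-1)
4. t=2 → B at (2,0); v=(-3,1)
5. t=2/3 → L at (0,2/3); v=(3,1)
6. t=8/3 → R at (8,10/3); v=(-3,1)
7. t=5/3 → T at (3,5); v=(-3,-1)
8. t=1 → L at (0,4); v=(3,-1)

Final position: (0,4)
Wall sequence: TLRBLRTL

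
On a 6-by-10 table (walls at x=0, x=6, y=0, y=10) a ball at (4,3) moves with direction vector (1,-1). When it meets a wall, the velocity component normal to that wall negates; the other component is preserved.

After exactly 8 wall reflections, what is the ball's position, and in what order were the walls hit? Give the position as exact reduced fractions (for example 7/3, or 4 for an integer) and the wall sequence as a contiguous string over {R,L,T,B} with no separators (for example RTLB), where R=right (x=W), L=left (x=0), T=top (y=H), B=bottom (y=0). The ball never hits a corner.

1. t=2 → R at (6,1); v=(-1,-1)
2. t=1 → B at (5,0); v=(-1,1)
3. t=5 → L at (0,5); v=(1,1)
4. t=5 → T at (5,10); v=(1,-1)
5. t=1 → R at (6,9); v=(-1,-1)
6. t=6 → L at (0,3); v=(1,-1)
7. t=3 → B at (3,0); v=(1,1)
8. t=3 → R at (6,3); v=(-1,1)

Final position: (6,3)
Wall sequence: RBLTRLBR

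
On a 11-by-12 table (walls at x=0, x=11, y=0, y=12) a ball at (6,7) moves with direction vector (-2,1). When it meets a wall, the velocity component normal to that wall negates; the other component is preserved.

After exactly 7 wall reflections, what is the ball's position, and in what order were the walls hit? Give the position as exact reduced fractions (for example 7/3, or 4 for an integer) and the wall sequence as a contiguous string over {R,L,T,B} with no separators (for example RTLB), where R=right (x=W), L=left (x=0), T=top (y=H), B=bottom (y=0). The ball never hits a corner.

Final position: (0,8)
Wall sequence: LTRLBRL

1. t=3 → L at (0,10); v=(2,1)
2. t=2 → T at (4,12); v=(2,-1)
3. t=7/2 → R at (11,17/2); v=(-2,-1)
4. t=11/2 → L at (0,3); v=(2,-1)
5. t=3 → B at (6,0); v=(2,1)
6. t=5/2 → R at (11,5/2); v=(-2,1)
7. t=11/2 → L at (0,8); v=(2,1)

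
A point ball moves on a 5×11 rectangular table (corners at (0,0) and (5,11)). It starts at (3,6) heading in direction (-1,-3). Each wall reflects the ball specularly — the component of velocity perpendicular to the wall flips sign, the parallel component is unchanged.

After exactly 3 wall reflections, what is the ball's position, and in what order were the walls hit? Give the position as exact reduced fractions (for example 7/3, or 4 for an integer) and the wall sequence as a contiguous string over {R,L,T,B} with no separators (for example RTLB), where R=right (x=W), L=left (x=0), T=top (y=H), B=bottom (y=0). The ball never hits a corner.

Final position: (8/3,11)
Wall sequence: BLT

1. t=2 → B at (1,0); v=(-1,3)
2. t=1 → L at (0,3); v=(1,3)
3. t=8/3 → T at (8/3,11); v=(1,-3)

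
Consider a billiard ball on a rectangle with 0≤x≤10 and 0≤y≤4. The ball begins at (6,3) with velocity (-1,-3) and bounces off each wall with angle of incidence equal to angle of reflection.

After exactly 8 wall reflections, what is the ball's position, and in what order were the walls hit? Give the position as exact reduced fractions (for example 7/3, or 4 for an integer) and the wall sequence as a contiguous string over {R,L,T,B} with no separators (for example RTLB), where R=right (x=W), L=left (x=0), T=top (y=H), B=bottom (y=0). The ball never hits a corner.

1. t=1 → B at (5,0); v=(-1,3)
2. t=4/3 → T at (11/3,4); v=(-1,-3)
3. t=4/3 → B at (7/3,0); v=(-1,3)
4. t=4/3 → T at (1,4); v=(-1,-3)
5. t=1 → L at (0,1); v=(1,-3)
6. t=1/3 → B at (1/3,0); v=(1,3)
7. t=4/3 → T at (5/3,4); v=(1,-3)
8. t=4/3 → B at (3,0); v=(1,3)

Final position: (3,0)
Wall sequence: BTBTLBTB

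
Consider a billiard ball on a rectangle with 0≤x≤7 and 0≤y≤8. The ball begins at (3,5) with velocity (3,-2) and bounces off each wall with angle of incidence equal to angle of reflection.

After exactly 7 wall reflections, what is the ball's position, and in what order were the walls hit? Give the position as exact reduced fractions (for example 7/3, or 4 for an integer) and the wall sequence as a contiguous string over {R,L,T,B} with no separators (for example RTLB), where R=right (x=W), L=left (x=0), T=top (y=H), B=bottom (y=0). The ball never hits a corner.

Final position: (13/2,0)
Wall sequence: RBLRTLB

1. t=4/3 → R at (7,7/3); v=(-3,-2)
2. t=7/6 → B at (7/2,0); v=(-3,2)
3. t=7/6 → L at (0,7/3); v=(3,2)
4. t=7/3 → R at (7,7); v=(-3,2)
5. t=1/2 → T at (11/2,8); v=(-3,-2)
6. t=11/6 → L at (0,13/3); v=(3,-2)
7. t=13/6 → B at (13/2,0); v=(3,2)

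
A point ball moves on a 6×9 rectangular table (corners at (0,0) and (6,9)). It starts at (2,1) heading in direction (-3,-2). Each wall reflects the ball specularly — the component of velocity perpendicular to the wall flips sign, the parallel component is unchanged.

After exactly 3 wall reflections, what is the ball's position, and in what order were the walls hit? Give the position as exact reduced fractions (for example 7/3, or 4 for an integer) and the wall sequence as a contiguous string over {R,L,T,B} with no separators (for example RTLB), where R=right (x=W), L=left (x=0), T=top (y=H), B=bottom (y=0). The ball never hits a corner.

Final position: (6,13/3)
Wall sequence: BLR

1. t=1/2 → B at (1/2,0); v=(-3,2)
2. t=1/6 → L at (0,1/3); v=(3,2)
3. t=2 → R at (6,13/3); v=(-3,2)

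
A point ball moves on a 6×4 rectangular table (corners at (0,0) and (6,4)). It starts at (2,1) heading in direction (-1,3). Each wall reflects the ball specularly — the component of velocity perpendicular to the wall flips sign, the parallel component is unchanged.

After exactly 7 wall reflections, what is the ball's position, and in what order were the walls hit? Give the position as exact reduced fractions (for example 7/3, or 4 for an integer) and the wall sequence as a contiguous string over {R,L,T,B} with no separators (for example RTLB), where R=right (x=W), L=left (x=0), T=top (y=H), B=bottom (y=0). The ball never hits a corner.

1. t=1 → T at (1,4); v=(-1,-3)
2. t=1 → L at (0,1); v=(1,-3)
3. t=1/3 → B at (1/3,0); v=(1,3)
4. t=4/3 → T at (5/3,4); v=(1,-3)
5. t=4/3 → B at (3,0); v=(1,3)
6. t=4/3 → T at (13/3,4); v=(1,-3)
7. t=4/3 → B at (17/3,0); v=(1,3)

Final position: (17/3,0)
Wall sequence: TLBTBTB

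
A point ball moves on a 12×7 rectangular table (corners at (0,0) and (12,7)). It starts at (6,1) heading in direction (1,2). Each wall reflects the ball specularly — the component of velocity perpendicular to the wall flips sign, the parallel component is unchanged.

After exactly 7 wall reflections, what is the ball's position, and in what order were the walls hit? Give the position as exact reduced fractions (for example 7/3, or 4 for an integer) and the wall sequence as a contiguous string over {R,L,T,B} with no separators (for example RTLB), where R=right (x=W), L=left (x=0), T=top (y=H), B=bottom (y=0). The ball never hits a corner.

Final position: (0,5)
Wall sequence: TRBTBTL

1. t=3 → T at (9,7); v=(1,-2)
2. t=3 → R at (12,1); v=(-1,-2)
3. t=1/2 → B at (23/2,0); v=(-1,2)
4. t=7/2 → T at (8,7); v=(-1,-2)
5. t=7/2 → B at (9/2,0); v=(-1,2)
6. t=7/2 → T at (1,7); v=(-1,-2)
7. t=1 → L at (0,5); v=(1,-2)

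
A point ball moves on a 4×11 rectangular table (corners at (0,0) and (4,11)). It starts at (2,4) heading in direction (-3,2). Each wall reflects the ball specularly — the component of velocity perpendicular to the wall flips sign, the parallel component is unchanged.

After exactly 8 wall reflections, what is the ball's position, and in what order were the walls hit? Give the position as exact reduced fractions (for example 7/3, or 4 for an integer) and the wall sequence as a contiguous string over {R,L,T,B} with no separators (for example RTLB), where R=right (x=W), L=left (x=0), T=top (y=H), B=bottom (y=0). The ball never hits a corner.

1. t=2/3 → L at (0,16/3); v=(3,2)
2. t=4/3 → R at (4,8); v=(-3,2)
3. t=4/3 → L at (0,32/3); v=(3,2)
4. t=1/6 → T at (1/2,11); v=(3,-2)
5. t=7/6 → R at (4,26/3); v=(-3,-2)
6. t=4/3 → L at (0,6); v=(3,-2)
7. t=4/3 → R at (4,10/3); v=(-3,-2)
8. t=4/3 → L at (0,2/3); v=(3,-2)

Final position: (0,2/3)
Wall sequence: LRLTRLRL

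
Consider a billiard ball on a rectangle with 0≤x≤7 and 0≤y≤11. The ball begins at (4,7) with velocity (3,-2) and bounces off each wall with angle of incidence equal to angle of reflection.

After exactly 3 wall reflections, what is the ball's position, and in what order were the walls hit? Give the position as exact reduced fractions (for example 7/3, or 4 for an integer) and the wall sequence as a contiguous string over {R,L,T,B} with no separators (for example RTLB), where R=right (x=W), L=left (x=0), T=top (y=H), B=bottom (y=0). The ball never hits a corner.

Final position: (1/2,0)
Wall sequence: RLB

1. t=1 → R at (7,5); v=(-3,-2)
2. t=7/3 → L at (0,1/3); v=(3,-2)
3. t=1/6 → B at (1/2,0); v=(3,2)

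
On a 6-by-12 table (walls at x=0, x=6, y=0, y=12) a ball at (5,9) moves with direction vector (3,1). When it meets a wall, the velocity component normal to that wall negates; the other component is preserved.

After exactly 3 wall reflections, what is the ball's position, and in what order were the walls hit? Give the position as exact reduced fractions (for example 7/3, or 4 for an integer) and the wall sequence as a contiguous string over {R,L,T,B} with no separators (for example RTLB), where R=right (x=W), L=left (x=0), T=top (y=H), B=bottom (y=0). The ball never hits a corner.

Final position: (2,12)
Wall sequence: RLT

1. t=1/3 → R at (6,28/3); v=(-3,1)
2. t=2 → L at (0,34/3); v=(3,1)
3. t=2/3 → T at (2,12); v=(3,-1)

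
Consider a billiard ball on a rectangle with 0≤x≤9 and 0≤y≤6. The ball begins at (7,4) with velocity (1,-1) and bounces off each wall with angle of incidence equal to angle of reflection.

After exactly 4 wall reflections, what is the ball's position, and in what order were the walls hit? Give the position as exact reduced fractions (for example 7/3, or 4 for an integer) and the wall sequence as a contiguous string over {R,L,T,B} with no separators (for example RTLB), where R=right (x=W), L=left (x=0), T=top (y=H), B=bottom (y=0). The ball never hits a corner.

Final position: (0,5)
Wall sequence: RBTL

1. t=2 → R at (9,2); v=(-1,-1)
2. t=2 → B at (7,0); v=(-1,1)
3. t=6 → T at (1,6); v=(-1,-1)
4. t=1 → L at (0,5); v=(1,-1)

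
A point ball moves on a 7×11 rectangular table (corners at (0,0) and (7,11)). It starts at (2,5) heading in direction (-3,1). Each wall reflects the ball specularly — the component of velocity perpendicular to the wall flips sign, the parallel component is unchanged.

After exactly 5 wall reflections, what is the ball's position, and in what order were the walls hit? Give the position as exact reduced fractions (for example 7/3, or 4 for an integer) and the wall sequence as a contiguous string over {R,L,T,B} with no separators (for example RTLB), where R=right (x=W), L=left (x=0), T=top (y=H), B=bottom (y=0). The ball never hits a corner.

Final position: (7,28/3)
Wall sequence: LRLTR

1. t=2/3 → L at (0,17/3); v=(3,1)
2. t=7/3 → R at (7,8); v=(-3,1)
3. t=7/3 → L at (0,31/3); v=(3,1)
4. t=2/3 → T at (2,11); v=(3,-1)
5. t=5/3 → R at (7,28/3); v=(-3,-1)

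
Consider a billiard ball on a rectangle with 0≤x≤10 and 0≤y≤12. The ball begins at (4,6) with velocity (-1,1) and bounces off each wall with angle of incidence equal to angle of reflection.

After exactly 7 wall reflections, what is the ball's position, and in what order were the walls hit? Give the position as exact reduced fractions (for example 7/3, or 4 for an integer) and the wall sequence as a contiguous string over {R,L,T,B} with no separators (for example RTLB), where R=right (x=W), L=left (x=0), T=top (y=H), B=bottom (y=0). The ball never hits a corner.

Final position: (10,8)
Wall sequence: LTRBLTR

1. t=4 → L at (0,10); v=(1,1)
2. t=2 → T at (2,12); v=(1,-1)
3. t=8 → R at (10,4); v=(-1,-1)
4. t=4 → B at (6,0); v=(-1,1)
5. t=6 → L at (0,6); v=(1,1)
6. t=6 → T at (6,12); v=(1,-1)
7. t=4 → R at (10,8); v=(-1,-1)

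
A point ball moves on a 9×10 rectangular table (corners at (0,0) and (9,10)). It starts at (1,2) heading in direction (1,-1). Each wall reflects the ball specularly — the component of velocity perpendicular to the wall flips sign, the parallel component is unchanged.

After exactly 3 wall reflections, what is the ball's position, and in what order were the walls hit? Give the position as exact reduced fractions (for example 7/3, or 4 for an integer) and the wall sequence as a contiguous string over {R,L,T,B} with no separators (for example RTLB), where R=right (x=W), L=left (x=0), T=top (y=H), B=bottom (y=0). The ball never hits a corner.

Final position: (5,10)
Wall sequence: BRT

1. t=2 → B at (3,0); v=(1,1)
2. t=6 → R at (9,6); v=(-1,1)
3. t=4 → T at (5,10); v=(-1,-1)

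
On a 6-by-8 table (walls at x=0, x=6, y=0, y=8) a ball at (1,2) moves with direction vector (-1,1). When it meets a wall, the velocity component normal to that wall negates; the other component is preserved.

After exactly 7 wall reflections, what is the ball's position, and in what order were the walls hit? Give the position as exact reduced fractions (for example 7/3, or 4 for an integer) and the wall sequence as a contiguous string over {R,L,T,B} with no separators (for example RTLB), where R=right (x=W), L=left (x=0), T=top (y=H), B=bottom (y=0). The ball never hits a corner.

1. t=1 → L at (0,3); v=(1,1)
2. t=5 → T at (5,8); v=(1,-1)
3. t=1 → R at (6,7); v=(-1,-1)
4. t=6 → L at (0,1); v=(1,-1)
5. t=1 → B at (1,0); v=(1,1)
6. t=5 → R at (6,5); v=(-1,1)
7. t=3 → T at (3,8); v=(-1,-1)

Final position: (3,8)
Wall sequence: LTRLBRT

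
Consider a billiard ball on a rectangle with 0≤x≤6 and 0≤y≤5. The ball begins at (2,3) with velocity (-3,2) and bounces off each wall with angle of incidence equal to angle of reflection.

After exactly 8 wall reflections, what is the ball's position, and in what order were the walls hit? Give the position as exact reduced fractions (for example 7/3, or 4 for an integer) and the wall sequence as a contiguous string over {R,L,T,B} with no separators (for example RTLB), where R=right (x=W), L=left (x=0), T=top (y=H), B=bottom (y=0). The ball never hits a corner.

Final position: (1/2,0)
Wall sequence: LTRBLTRB

1. t=2/3 → L at (0,13/3); v=(3,2)
2. t=1/3 → T at (1,5); v=(3,-2)
3. t=5/3 → R at (6,5/3); v=(-3,-2)
4. t=5/6 → B at (7/2,0); v=(-3,2)
5. t=7/6 → L at (0,7/3); v=(3,2)
6. t=4/3 → T at (4,5); v=(3,-2)
7. t=2/3 → R at (6,11/3); v=(-3,-2)
8. t=11/6 → B at (1/2,0); v=(-3,2)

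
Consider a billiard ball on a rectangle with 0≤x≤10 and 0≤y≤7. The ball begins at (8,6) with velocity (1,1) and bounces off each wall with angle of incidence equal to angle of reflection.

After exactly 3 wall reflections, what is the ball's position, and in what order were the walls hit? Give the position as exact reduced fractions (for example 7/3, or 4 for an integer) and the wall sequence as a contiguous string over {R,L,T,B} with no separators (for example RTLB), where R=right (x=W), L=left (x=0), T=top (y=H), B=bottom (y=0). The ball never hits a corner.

Final position: (4,0)
Wall sequence: TRB

1. t=1 → T at (9,7); v=(1,-1)
2. t=1 → R at (10,6); v=(-1,-1)
3. t=6 → B at (4,0); v=(-1,1)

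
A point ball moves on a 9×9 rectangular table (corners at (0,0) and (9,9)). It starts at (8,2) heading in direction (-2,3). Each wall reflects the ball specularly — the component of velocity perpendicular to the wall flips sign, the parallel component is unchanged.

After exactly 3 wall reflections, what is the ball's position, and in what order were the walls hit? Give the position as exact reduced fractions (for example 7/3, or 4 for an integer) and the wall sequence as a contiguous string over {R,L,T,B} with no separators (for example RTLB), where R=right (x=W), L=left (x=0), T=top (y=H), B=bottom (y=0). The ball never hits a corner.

Final position: (8/3,0)
Wall sequence: TLB

1. t=7/3 → T at (10/3,9); v=(-2,-3)
2. t=5/3 → L at (0,4); v=(2,-3)
3. t=4/3 → B at (8/3,0); v=(2,3)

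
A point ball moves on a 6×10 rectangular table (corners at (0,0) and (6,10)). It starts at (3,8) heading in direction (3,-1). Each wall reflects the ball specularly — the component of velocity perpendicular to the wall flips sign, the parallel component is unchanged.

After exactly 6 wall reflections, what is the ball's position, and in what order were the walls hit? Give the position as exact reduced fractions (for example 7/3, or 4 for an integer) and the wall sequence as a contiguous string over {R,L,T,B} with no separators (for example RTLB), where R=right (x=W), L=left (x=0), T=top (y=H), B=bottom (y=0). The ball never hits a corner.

1. t=1 → R at (6,7); v=(-3,-1)
2. t=2 → L at (0,5); v=(3,-1)
3. t=2 → R at (6,3); v=(-3,-1)
4. t=2 → L at (0,1); v=(3,-1)
5. t=1 → B at (3,0); v=(3,1)
6. t=1 → R at (6,1); v=(-3,1)

Final position: (6,1)
Wall sequence: RLRLBR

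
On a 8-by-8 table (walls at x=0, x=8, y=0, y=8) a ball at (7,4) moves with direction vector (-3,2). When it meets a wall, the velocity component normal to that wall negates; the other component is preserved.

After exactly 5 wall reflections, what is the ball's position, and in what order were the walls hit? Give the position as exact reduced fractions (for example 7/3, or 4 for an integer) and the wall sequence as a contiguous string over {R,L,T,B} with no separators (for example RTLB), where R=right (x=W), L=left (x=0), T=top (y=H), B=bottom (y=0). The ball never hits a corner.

Final position: (0,10/3)
Wall sequence: TLRBL

1. t=2 → T at (1,8); v=(-3,-2)
2. t=1/3 → L at (0,22/3); v=(3,-2)
3. t=8/3 → R at (8,2); v=(-3,-2)
4. t=1 → B at (5,0); v=(-3,2)
5. t=5/3 → L at (0,10/3); v=(3,2)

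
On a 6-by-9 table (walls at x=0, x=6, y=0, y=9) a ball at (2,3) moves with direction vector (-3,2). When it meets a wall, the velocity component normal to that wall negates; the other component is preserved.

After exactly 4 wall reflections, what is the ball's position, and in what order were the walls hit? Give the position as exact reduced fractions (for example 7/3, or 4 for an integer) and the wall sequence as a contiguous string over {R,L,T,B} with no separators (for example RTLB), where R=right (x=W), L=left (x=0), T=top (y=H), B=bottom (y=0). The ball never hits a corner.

1. t=2/3 → L at (0,13/3); v=(3,2)
2. t=2 → R at (6,25/3); v=(-3,2)
3. t=1/3 → T at (5,9); v=(-3,-2)
4. t=5/3 → L at (0,17/3); v=(3,-2)

Final position: (0,17/3)
Wall sequence: LRTL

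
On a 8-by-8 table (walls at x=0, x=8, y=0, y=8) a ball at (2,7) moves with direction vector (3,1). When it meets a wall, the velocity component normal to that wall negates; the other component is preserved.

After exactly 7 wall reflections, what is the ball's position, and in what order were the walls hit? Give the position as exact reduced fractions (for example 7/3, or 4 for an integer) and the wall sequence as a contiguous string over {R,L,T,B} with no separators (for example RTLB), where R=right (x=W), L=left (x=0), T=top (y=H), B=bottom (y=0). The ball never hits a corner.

1. t=1 → T at (5,8); v=(3,-1)
2. t=1 → R at (8,7); v=(-3,-1)
3. t=8/3 → L at (0,13/3); v=(3,-1)
4. t=8/3 → R at (8,5/3); v=(-3,-1)
5. t=5/3 → B at (3,0); v=(-3,1)
6. t=1 → L at (0,1); v=(3,1)
7. t=8/3 → R at (8,11/3); v=(-3,1)

Final position: (8,11/3)
Wall sequence: TRLRBLR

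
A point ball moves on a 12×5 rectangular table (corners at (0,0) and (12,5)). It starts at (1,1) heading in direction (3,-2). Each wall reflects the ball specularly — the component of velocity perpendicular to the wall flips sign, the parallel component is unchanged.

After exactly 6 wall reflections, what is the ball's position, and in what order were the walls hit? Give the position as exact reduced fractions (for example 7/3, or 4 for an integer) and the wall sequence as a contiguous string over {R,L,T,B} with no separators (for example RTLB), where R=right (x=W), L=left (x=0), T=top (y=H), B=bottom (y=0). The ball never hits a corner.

Final position: (1,5)
Wall sequence: BTRBLT

1. t=1/2 → B at (5/2,0); v=(3,2)
2. t=5/2 → T at (10,5); v=(3,-2)
3. t=2/3 → R at (12,11/3); v=(-3,-2)
4. t=11/6 → B at (13/2,0); v=(-3,2)
5. t=13/6 → L at (0,13/3); v=(3,2)
6. t=1/3 → T at (1,5); v=(3,-2)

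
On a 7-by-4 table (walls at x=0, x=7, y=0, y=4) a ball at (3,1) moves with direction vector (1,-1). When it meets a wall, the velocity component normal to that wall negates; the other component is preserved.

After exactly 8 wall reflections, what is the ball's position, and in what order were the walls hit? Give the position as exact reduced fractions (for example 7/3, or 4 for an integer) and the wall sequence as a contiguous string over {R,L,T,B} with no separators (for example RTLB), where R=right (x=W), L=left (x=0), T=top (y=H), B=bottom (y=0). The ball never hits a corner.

Final position: (7,1)
Wall sequence: BRTBLTBR

1. t=1 → B at (4,0); v=(1,1)
2. t=3 → R at (7,3); v=(-1,1)
3. t=1 → T at (6,4); v=(-1,-1)
4. t=4 → B at (2,0); v=(-1,1)
5. t=2 → L at (0,2); v=(1,1)
6. t=2 → T at (2,4); v=(1,-1)
7. t=4 → B at (6,0); v=(1,1)
8. t=1 → R at (7,1); v=(-1,1)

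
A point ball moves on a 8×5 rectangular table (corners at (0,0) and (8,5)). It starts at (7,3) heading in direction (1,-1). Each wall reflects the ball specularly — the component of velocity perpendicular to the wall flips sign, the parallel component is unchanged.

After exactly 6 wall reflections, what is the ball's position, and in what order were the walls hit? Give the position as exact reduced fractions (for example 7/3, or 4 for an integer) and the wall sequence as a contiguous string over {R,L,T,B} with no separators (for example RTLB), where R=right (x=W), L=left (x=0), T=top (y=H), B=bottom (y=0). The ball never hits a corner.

1. t=1 → R at (8,2); v=(-1,-1)
2. t=2 → B at (6,0); v=(-1,1)
3. t=5 → T at (1,5); v=(-1,-1)
4. t=1 → L at (0,4); v=(1,-1)
5. t=4 → B at (4,0); v=(1,1)
6. t=4 → R at (8,4); v=(-1,1)

Final position: (8,4)
Wall sequence: RBTLBR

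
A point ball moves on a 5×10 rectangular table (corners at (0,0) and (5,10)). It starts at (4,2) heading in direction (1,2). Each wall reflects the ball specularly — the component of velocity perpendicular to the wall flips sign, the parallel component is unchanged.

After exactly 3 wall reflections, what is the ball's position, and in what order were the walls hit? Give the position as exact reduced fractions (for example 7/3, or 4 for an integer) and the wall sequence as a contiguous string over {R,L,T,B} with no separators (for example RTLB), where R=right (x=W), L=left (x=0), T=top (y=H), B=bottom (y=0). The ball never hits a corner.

Final position: (0,6)
Wall sequence: RTL

1. t=1 → R at (5,4); v=(-1,2)
2. t=3 → T at (2,10); v=(-1,-2)
3. t=2 → L at (0,6); v=(1,-2)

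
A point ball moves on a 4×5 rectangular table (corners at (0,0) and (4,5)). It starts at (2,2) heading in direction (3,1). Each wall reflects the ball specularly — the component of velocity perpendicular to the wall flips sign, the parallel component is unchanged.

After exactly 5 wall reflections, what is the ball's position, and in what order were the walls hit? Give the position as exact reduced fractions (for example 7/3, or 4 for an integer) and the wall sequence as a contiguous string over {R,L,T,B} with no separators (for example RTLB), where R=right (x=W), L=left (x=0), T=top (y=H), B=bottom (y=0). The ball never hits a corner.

1. t=2/3 → R at (4,8/3); v=(-3,1)
2. t=4/3 → L at (0,4); v=(3,1)
3. t=1 → T at (3,5); v=(3,-1)
4. t=1/3 → R at (4,14/3); v=(-3,-1)
5. t=4/3 → L at (0,10/3); v=(3,-1)

Final position: (0,10/3)
Wall sequence: RLTRL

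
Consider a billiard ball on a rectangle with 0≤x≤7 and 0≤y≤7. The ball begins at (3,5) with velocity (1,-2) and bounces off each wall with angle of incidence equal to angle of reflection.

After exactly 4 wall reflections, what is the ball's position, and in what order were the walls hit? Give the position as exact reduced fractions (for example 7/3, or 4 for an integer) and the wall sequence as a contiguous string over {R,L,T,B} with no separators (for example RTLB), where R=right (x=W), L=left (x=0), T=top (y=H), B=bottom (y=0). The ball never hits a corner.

1. t=5/2 → B at (11/2,0); v=(1,2)
2. t=3/2 → R at (7,3); v=(-1,2)
3. t=2 → T at (5,7); v=(-1,-2)
4. t=7/2 → B at (3/2,0); v=(-1,2)

Final position: (3/2,0)
Wall sequence: BRTB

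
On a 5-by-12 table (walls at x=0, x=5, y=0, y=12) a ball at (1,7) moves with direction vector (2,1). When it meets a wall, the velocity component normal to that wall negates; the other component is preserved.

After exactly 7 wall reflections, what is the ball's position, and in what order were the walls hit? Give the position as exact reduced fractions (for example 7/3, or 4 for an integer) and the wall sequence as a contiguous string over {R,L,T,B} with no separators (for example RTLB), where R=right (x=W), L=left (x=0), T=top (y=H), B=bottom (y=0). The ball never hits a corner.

1. t=2 → R at (5,9); v=(-2,1)
2. t=5/2 → L at (0,23/2); v=(2,1)
3. t=1/2 → T at (1,12); v=(2,-1)
4. t=2 → R at (5,10); v=(-2,-1)
5. t=5/2 → L at (0,15/2); v=(2,-1)
6. t=5/2 → R at (5,5); v=(-2,-1)
7. t=5/2 → L at (0,5/2); v=(2,-1)

Final position: (0,5/2)
Wall sequence: RLTRLRL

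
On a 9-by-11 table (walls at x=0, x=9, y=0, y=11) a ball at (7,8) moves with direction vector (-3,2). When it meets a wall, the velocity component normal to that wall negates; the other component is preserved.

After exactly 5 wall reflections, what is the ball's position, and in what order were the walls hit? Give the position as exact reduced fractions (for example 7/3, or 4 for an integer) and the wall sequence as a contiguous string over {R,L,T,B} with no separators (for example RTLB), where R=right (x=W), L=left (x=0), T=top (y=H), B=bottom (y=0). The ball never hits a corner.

1. t=3/2 → T at (5/2,11); v=(-3,-2)
2. t=5/6 → L at (0,28/3); v=(3,-2)
3. t=3 → R at (9,10/3); v=(-3,-2)
4. t=5/3 → B at (4,0); v=(-3,2)
5. t=4/3 → L at (0,8/3); v=(3,2)

Final position: (0,8/3)
Wall sequence: TLRBL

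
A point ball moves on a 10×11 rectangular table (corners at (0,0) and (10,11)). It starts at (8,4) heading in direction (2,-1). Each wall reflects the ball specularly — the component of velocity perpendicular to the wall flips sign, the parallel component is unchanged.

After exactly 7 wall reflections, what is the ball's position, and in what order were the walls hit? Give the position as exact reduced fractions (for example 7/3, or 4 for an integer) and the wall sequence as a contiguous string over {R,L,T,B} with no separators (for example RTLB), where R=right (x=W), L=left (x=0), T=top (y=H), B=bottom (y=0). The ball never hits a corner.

1. t=1 → R at (10,3); v=(-2,-1)
2. t=3 → B at (4,0); v=(-2,1)
3. t=2 → L at (0,2); v=(2,1)
4. t=5 → R at (10,7); v=(-2,1)
5. t=4 → T at (2,11); v=(-2,-1)
6. t=1 → L at (0,10); v=(2,-1)
7. t=5 → R at (10,5); v=(-2,-1)

Final position: (10,5)
Wall sequence: RBLRTLR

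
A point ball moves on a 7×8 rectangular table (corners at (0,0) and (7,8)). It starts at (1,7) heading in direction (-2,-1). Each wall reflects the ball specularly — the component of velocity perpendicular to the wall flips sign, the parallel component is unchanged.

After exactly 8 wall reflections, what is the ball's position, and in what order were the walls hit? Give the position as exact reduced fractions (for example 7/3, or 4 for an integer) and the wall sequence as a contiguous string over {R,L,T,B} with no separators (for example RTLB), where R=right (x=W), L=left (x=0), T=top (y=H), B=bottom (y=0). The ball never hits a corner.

1. t=1/2 → L at (0,13/2); v=(2,-1)
2. t=7/2 → R at (7,3); v=(-2,-1)
3. t=3 → B at (1,0); v=(-2,1)
4. t=1/2 → L at (0,1/2); v=(2,1)
5. t=7/2 → R at (7,4); v=(-2,1)
6. t=7/2 → L at (0,15/2); v=(2,1)
7. t=1/2 → T at (1,8); v=(2,-1)
8. t=3 → R at (7,5); v=(-2,-1)

Final position: (7,5)
Wall sequence: LRBLRLTR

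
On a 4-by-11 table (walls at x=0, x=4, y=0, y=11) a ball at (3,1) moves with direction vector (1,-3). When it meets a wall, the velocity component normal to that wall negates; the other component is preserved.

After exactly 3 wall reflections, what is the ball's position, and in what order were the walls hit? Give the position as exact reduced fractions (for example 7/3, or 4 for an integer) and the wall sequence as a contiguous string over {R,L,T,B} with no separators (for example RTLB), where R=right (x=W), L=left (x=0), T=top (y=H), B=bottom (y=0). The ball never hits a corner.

Final position: (1,11)
Wall sequence: BRT

1. t=1/3 → B at (10/3,0); v=(1,3)
2. t=2/3 → R at (4,2); v=(-1,3)
3. t=3 → T at (1,11); v=(-1,-3)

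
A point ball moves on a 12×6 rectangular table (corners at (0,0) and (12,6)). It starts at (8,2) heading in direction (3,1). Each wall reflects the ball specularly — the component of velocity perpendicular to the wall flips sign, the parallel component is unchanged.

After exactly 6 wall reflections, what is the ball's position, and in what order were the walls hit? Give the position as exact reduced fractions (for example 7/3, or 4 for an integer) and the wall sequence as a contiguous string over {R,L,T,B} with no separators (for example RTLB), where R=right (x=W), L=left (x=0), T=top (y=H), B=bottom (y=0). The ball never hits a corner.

Final position: (0,10/3)
Wall sequence: RTLRBL

1. t=4/3 → R at (12,10/3); v=(-3,1)
2. t=8/3 → T at (4,6); v=(-3,-1)
3. t=4/3 → L at (0,14/3); v=(3,-1)
4. t=4 → R at (12,2/3); v=(-3,-1)
5. t=2/3 → B at (10,0); v=(-3,1)
6. t=10/3 → L at (0,10/3); v=(3,1)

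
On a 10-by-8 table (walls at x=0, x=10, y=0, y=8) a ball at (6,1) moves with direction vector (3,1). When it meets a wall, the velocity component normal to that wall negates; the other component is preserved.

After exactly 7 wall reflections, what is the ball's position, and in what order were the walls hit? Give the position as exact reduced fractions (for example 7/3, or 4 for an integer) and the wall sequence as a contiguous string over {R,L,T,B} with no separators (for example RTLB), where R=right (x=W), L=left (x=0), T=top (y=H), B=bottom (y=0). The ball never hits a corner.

Final position: (9,0)
Wall sequence: RLTRLRB

1. t=4/3 → R at (10,7/3); v=(-3,1)
2. t=10/3 → L at (0,17/3); v=(3,1)
3. t=7/3 → T at (7,8); v=(3,-1)
4. t=1 → R at (10,7); v=(-3,-1)
5. t=10/3 → L at (0,11/3); v=(3,-1)
6. t=10/3 → R at (10,1/3); v=(-3,-1)
7. t=1/3 → B at (9,0); v=(-3,1)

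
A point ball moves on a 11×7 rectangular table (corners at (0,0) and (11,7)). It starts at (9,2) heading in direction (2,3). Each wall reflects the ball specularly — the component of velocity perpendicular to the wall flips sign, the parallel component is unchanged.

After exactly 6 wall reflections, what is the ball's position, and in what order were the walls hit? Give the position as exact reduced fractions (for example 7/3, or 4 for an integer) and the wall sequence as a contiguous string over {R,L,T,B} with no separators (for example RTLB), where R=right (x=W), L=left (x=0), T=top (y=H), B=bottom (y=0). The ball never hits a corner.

Final position: (13/3,0)
Wall sequence: RTBTLB

1. t=1 → R at (11,5); v=(-2,3)
2. t=2/3 → T at (29/3,7); v=(-2,-3)
3. t=7/3 → B at (5,0); v=(-2,3)
4. t=7/3 → T at (1/3,7); v=(-2,-3)
5. t=1/6 → L at (0,13/2); v=(2,-3)
6. t=13/6 → B at (13/3,0); v=(2,3)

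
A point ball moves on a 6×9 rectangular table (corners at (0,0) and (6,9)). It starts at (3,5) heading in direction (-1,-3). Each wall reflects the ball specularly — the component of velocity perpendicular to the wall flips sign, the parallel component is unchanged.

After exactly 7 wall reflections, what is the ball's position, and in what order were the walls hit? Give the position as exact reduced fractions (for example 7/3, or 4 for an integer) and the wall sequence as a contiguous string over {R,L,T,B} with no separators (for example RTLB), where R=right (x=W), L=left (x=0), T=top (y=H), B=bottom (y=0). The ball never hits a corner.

Final position: (4/3,0)
Wall sequence: BLTBRTB

1. t=5/3 → B at (4/3,0); v=(-1,3)
2. t=4/3 → L at (0,4); v=(1,3)
3. t=5/3 → T at (5/3,9); v=(1,-3)
4. t=3 → B at (14/3,0); v=(1,3)
5. t=4/3 → R at (6,4); v=(-1,3)
6. t=5/3 → T at (13/3,9); v=(-1,-3)
7. t=3 → B at (4/3,0); v=(-1,3)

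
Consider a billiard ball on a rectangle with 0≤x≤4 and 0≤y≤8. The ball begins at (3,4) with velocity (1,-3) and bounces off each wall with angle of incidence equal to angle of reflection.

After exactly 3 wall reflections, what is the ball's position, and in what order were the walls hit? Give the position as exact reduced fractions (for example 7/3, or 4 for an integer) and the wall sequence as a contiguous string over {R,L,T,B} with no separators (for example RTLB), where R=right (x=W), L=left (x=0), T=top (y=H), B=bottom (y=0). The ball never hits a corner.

1. t=1 → R at (4,1); v=(-1,-3)
2. t=1/3 → B at (11/3,0); v=(-1,3)
3. t=8/3 → T at (1,8); v=(-1,-3)

Final position: (1,8)
Wall sequence: RBT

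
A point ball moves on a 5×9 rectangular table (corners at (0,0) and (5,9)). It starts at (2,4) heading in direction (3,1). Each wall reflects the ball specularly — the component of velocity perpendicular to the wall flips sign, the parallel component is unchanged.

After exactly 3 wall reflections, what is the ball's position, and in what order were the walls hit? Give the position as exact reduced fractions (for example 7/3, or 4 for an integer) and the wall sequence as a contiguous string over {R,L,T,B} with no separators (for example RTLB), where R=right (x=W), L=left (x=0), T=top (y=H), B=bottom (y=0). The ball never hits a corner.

Final position: (5,25/3)
Wall sequence: RLR

1. t=1 → R at (5,5); v=(-3,1)
2. t=5/3 → L at (0,20/3); v=(3,1)
3. t=5/3 → R at (5,25/3); v=(-3,1)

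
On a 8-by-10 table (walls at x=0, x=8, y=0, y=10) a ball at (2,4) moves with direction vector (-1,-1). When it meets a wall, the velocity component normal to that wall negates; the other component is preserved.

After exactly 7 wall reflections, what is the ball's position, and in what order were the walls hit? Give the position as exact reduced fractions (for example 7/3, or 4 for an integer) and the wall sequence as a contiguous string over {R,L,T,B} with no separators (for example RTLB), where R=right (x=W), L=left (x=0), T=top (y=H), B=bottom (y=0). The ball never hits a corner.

1. t=2 → L at (0,2); v=(1,-1)
2. t=2 → B at (2,0); v=(1,1)
3. t=6 → R at (8,6); v=(-1,1)
4. t=4 → T at (4,10); v=(-1,-1)
5. t=4 → L at (0,6); v=(1,-1)
6. t=6 → B at (6,0); v=(1,1)
7. t=2 → R at (8,2); v=(-1,1)

Final position: (8,2)
Wall sequence: LBRTLBR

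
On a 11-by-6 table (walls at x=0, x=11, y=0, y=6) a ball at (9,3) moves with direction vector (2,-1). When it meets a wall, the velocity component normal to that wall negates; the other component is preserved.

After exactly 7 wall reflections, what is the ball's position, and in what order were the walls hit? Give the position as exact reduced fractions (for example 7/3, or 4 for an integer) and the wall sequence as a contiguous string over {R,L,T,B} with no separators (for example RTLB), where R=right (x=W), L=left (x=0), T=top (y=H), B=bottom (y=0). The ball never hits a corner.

Final position: (0,5/2)
Wall sequence: RBLTRBL

1. t=1 → R at (11,2); v=(-2,-1)
2. t=2 → B at (7,0); v=(-2,1)
3. t=7/2 → L at (0,7/2); v=(2,1)
4. t=5/2 → T at (5,6); v=(2,-1)
5. t=3 → R at (11,3); v=(-2,-1)
6. t=3 → B at (5,0); v=(-2,1)
7. t=5/2 → L at (0,5/2); v=(2,1)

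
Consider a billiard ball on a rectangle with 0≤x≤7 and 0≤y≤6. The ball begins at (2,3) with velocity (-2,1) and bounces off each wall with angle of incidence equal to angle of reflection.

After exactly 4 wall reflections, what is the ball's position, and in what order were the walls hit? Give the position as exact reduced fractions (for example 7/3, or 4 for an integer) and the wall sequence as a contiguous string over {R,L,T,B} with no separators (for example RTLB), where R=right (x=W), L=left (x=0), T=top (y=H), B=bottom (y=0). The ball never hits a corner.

1. t=1 → L at (0,4); v=(2,1)
2. t=2 → T at (4,6); v=(2,-1)
3. t=3/2 → R at (7,9/2); v=(-2,-1)
4. t=7/2 → L at (0,1); v=(2,-1)

Final position: (0,1)
Wall sequence: LTRL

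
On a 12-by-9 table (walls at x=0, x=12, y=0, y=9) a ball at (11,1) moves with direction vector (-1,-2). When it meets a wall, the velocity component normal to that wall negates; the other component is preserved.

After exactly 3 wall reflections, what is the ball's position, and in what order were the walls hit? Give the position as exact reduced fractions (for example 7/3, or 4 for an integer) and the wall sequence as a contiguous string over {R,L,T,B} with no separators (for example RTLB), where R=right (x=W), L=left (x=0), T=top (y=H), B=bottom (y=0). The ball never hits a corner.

1. t=1/2 → B at (21/2,0); v=(-1,2)
2. t=9/2 → T at (6,9); v=(-1,-2)
3. t=9/2 → B at (3/2,0); v=(-1,2)

Final position: (3/2,0)
Wall sequence: BTB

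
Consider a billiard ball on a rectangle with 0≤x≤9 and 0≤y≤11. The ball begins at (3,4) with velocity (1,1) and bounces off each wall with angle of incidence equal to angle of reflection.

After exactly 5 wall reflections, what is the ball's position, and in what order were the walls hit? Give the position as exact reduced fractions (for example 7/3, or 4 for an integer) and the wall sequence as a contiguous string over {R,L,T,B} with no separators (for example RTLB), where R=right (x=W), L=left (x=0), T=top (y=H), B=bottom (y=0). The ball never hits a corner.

1. t=6 → R at (9,10); v=(-1,1)
2. t=1 → T at (8,11); v=(-1,-1)
3. t=8 → L at (0,3); v=(1,-1)
4. t=3 → B at (3,0); v=(1,1)
5. t=6 → R at (9,6); v=(-1,1)

Final position: (9,6)
Wall sequence: RTLBR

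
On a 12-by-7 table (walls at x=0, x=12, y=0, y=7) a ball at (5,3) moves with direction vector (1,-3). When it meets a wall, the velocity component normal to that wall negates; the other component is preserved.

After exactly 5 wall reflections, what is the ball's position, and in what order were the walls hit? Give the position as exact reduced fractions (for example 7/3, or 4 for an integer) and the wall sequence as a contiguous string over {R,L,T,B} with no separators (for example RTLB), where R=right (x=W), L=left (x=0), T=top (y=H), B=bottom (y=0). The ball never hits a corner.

Final position: (11,7)
Wall sequence: BTBRT

1. t=1 → B at (6,0); v=(1,3)
2. t=7/3 → T at (25/3,7); v=(1,-3)
3. t=7/3 → B at (32/3,0); v=(1,3)
4. t=4/3 → R at (12,4); v=(-1,3)
5. t=1 → T at (11,7); v=(-1,-3)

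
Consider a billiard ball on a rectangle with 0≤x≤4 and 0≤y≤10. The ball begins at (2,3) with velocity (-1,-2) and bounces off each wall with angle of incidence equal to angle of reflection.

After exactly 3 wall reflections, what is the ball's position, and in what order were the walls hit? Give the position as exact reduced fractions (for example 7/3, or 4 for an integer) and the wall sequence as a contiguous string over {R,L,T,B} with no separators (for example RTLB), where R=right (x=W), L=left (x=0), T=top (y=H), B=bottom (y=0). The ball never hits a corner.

1. t=3/2 → B at (1/2,0); v=(-1,2)
2. t=1/2 → L at (0,1); v=(1,2)
3. t=4 → R at (4,9); v=(-1,2)

Final position: (4,9)
Wall sequence: BLR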